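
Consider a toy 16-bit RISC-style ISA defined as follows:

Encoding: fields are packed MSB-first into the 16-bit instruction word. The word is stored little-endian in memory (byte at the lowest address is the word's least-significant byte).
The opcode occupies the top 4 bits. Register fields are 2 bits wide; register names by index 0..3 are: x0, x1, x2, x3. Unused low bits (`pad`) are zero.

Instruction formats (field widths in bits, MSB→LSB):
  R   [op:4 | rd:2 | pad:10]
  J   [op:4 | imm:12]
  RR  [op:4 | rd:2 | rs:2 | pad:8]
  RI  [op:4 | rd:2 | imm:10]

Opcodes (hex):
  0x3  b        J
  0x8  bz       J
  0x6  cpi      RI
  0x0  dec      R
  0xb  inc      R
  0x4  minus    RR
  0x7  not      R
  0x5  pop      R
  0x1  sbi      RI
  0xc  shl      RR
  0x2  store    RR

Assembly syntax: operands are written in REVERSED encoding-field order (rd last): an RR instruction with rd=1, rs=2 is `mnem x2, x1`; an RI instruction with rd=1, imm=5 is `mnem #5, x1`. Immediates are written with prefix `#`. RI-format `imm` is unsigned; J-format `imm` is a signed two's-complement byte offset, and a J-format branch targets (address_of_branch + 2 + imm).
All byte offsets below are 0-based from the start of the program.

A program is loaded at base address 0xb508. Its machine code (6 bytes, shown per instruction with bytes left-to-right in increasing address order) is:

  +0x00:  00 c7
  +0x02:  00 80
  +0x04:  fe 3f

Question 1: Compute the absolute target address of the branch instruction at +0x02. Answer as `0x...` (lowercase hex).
@+02  little-endian(00 80) = 0x8000
  opcode bits[15:12]=0x8: bz/J
  [11:0] imm=0 = #0
  target = base 0xb508 + off 0x02 + 2 + imm 0 = 0xb50c

0xb50c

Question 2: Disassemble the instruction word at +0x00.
shl x3, x1

[00] 00 c7 → 0xc700
  top 4b → 0xc → shl [RR]
  rd@[11:10]=0x1 ⇒ x1
  rs@[9:8]=0x3 ⇒ x3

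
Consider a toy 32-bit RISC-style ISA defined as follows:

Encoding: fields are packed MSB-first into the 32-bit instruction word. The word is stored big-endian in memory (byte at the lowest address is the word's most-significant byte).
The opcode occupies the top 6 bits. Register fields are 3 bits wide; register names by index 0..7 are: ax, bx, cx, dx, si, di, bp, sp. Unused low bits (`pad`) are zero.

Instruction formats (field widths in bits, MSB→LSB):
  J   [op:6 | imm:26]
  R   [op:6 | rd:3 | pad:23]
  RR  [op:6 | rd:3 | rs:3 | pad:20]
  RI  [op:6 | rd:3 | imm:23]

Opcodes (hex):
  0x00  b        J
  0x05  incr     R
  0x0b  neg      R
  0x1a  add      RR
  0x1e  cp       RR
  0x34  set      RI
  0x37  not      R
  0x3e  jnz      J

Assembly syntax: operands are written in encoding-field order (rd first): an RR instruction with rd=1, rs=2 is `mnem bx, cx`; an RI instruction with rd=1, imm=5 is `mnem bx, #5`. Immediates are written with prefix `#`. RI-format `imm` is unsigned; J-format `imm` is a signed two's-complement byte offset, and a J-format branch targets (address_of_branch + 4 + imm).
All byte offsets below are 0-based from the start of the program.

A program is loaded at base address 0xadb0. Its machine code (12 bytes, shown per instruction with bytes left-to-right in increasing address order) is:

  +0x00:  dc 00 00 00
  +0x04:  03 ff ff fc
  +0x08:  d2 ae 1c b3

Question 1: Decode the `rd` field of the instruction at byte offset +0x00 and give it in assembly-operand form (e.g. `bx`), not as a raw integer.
off 0x00: read dc 00 00 00 as big → 0xdc000000
  op=0xdc000000>>26=0x37 ⇒ not (R)
  rd@[25:23]=0x0 ⇒ ax

ax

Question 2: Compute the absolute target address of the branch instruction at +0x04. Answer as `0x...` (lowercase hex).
[04] 03 ff ff fc → 0x03fffffc
  top 6b → 0x0 → b [J]
  imm: (w>>0)&0x3ffffff=0x3fffffc (s26→-4) → #-4
  target = base 0xadb0 + off 0x04 + 4 + imm -4 = 0xadb4

0xadb4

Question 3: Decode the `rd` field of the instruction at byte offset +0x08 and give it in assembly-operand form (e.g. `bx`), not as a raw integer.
di

off 0x08: read d2 ae 1c b3 as big → 0xd2ae1cb3
  op=0xd2ae1cb3>>26=0x34 ⇒ set (RI)
  rd@[25:23]=0x5 ⇒ di
  imm@[22:0]=0x2e1cb3 ⇒ #3022003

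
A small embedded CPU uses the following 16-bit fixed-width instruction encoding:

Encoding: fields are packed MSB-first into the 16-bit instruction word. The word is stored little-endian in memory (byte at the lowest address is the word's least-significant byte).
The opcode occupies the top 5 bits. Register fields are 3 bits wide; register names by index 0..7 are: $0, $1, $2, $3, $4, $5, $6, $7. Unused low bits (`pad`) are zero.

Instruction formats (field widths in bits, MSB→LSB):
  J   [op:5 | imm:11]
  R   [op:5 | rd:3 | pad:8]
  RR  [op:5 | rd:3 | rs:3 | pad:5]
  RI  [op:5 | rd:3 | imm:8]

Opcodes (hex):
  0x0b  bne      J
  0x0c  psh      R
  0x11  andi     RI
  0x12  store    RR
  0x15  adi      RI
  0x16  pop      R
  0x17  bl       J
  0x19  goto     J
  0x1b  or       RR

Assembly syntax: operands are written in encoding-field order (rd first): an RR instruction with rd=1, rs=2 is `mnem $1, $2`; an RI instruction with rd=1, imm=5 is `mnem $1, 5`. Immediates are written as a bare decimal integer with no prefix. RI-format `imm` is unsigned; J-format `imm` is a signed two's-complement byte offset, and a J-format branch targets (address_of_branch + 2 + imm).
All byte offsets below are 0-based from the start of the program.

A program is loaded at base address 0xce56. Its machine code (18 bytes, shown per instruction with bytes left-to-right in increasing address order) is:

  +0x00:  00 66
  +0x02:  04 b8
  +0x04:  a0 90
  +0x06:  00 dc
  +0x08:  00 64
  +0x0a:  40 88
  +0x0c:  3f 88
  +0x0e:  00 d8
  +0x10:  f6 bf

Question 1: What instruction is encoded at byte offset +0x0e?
[0e] 00 d8 → 0xd800
  opcode bits[15:11]=0x1b: or/RR
  rd: (w>>8)&0x7=0x0 → $0
  rs: (w>>5)&0x7=0x0 → $0

or $0, $0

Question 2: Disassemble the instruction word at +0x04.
+0x04: a0 90 ⇒ word 0x90a0 (little)
  op=0x90a0>>11=0x12 ⇒ store (RR)
  rd: (w>>8)&0x7=0x0 → $0
  rs: (w>>5)&0x7=0x5 → $5

store $0, $5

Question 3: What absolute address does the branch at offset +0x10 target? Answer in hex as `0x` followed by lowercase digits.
0xce5e

[10] f6 bf → 0xbff6
  opcode bits[15:11]=0x17: bl/J
  imm: (w>>0)&0x7ff=0x7f6 (s11→-10) → -10
  target = base 0xce56 + off 0x10 + 2 + imm -10 = 0xce5e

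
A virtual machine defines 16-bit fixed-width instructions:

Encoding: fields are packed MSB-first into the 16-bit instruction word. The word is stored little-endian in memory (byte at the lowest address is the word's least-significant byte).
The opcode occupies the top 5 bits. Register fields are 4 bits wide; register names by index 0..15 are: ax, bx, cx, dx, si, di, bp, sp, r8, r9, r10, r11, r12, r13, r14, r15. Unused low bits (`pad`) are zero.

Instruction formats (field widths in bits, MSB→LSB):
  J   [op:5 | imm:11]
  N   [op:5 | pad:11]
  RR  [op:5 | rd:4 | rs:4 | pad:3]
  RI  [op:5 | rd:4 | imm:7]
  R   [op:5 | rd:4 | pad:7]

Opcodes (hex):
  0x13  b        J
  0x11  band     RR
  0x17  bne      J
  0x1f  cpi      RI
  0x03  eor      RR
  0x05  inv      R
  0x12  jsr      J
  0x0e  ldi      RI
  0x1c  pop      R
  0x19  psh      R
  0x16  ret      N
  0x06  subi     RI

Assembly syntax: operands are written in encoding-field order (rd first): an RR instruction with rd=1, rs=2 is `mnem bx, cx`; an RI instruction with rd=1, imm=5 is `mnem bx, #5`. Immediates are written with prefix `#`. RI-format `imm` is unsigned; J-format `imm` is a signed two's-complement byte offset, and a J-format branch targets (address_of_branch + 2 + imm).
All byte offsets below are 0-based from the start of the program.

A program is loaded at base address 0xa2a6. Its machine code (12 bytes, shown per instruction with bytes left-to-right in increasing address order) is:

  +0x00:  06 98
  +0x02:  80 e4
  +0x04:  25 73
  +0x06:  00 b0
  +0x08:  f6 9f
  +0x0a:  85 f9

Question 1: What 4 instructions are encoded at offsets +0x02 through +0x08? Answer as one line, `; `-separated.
off 0x02: read 80 e4 as little → 0xe480
  op=0xe480>>11=0x1c ⇒ pop (R)
  [10:7] rd=9 = r9
off 0x04: read 25 73 as little → 0x7325
  op=0x7325>>11=0xe ⇒ ldi (RI)
  [10:7] rd=6 = bp
  [6:0] imm=37 = #37
off 0x06: read 00 b0 as little → 0xb000
  op=0xb000>>11=0x16 ⇒ ret (N)
off 0x08: read f6 9f as little → 0x9ff6
  op=0x9ff6>>11=0x13 ⇒ b (J)
  [10:0] imm=2038 (s11→-10) = #-10

pop r9; ldi bp, #37; ret; b #-10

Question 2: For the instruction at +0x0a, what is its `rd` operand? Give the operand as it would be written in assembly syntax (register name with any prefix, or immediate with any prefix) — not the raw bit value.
[0a] 85 f9 → 0xf985
  top 5b → 0x1f → cpi [RI]
  rd: (w>>7)&0xf=0x3 → dx
  imm: (w>>0)&0x7f=0x5 → #5

dx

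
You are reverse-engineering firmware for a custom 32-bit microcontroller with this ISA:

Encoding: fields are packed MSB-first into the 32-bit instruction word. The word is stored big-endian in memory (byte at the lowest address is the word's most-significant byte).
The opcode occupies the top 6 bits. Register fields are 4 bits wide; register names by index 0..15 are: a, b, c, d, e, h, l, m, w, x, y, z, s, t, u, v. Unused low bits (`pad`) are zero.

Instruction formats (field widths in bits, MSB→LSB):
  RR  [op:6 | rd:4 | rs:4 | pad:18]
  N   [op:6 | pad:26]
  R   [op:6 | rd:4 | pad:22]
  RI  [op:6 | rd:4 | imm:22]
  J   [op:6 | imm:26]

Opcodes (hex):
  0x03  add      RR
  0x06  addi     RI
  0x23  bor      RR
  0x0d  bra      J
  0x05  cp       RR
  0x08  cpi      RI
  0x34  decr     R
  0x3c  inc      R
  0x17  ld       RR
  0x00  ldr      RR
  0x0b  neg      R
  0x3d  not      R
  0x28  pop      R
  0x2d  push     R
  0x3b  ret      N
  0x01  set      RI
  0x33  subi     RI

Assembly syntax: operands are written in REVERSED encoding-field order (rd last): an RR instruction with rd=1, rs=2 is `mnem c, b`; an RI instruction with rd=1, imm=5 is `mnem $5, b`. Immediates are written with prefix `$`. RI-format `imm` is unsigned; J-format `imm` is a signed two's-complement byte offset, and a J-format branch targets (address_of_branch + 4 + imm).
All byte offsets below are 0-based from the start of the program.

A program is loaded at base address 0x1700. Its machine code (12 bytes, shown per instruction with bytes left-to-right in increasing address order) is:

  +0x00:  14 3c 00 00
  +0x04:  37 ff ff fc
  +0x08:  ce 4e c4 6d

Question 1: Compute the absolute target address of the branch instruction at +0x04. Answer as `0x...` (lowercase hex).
0x1704

off 0x04: read 37 ff ff fc as big → 0x37fffffc
  opcode bits[31:26]=0xd: bra/J
  imm: (w>>0)&0x3ffffff=0x3fffffc (s26→-4) → $-4
  target = base 0x1700 + off 0x04 + 4 + imm -4 = 0x1704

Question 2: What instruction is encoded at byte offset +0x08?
subi $967789, x

+0x08: ce 4e c4 6d ⇒ word 0xce4ec46d (big)
  top 6b → 0x33 → subi [RI]
  [25:22] rd=9 = x
  [21:0] imm=967789 = $967789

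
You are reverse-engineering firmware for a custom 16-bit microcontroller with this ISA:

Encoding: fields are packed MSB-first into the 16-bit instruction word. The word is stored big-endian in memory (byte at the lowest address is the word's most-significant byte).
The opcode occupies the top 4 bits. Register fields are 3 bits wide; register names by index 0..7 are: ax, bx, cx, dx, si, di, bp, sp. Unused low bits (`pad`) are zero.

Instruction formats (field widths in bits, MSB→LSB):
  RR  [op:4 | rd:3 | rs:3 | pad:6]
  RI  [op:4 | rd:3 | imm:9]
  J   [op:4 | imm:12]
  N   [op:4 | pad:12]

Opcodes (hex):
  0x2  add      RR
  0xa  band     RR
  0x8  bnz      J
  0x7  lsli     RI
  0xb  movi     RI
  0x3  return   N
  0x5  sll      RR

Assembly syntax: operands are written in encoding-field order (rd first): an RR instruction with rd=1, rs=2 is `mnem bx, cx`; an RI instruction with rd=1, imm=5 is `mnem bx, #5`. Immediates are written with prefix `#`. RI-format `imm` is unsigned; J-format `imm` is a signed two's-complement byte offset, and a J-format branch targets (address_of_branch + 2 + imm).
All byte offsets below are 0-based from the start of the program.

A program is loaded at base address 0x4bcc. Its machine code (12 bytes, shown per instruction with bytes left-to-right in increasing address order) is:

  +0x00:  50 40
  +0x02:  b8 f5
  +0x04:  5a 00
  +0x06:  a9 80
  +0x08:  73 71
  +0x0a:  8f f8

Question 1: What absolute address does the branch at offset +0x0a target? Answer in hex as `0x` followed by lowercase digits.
[0a] 8f f8 → 0x8ff8
  top 4b → 0x8 → bnz [J]
  imm@[11:0]=0xff8 (s12→-8) ⇒ #-8
  target = base 0x4bcc + off 0x0a + 2 + imm -8 = 0x4bd0

0x4bd0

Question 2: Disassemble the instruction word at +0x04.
+0x04: 5a 00 ⇒ word 0x5a00 (big)
  opcode bits[15:12]=0x5: sll/RR
  [11:9] rd=5 = di
  [8:6] rs=0 = ax

sll di, ax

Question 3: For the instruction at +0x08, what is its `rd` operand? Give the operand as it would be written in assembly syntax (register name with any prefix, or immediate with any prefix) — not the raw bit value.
+0x08: 73 71 ⇒ word 0x7371 (big)
  top 4b → 0x7 → lsli [RI]
  rd: (w>>9)&0x7=0x1 → bx
  imm: (w>>0)&0x1ff=0x171 → #369

bx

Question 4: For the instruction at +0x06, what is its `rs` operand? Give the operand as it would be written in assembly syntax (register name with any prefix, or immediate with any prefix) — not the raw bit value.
bp

[06] a9 80 → 0xa980
  op=0xa980>>12=0xa ⇒ band (RR)
  rd: (w>>9)&0x7=0x4 → si
  rs: (w>>6)&0x7=0x6 → bp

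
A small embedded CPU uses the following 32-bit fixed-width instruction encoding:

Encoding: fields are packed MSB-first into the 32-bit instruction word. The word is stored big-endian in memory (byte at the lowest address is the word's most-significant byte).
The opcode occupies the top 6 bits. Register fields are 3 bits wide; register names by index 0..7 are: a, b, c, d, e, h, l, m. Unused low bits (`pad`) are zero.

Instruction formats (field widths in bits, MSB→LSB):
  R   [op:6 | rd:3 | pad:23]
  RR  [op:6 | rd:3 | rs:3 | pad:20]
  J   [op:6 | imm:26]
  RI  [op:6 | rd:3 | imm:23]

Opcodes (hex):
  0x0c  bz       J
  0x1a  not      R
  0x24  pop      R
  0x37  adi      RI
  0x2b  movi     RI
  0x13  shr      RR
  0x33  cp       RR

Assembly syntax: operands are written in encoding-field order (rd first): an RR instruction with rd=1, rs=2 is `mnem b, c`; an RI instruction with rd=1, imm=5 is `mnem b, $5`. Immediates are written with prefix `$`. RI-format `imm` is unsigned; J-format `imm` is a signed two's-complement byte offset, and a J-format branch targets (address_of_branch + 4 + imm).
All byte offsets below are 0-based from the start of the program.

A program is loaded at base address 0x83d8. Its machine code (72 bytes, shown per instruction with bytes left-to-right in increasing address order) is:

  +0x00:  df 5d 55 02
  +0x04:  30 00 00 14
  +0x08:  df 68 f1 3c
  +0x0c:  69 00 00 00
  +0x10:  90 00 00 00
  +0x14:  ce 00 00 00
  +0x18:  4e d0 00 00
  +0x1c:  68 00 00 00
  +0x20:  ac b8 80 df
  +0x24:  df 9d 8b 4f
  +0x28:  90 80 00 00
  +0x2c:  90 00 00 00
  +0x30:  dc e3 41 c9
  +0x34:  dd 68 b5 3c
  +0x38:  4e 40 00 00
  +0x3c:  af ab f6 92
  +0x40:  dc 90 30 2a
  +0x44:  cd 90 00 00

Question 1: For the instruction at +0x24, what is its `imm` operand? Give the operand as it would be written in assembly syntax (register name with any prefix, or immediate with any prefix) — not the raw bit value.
$1936207

@+24  big-endian(df 9d 8b 4f) = 0xdf9d8b4f
  opcode bits[31:26]=0x37: adi/RI
  rd: (w>>23)&0x7=0x7 → m
  imm: (w>>0)&0x7fffff=0x1d8b4f → $1936207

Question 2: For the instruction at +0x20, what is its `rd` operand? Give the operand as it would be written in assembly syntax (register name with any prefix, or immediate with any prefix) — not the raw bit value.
+0x20: ac b8 80 df ⇒ word 0xacb880df (big)
  op=0xacb880df>>26=0x2b ⇒ movi (RI)
  rd: (w>>23)&0x7=0x1 → b
  imm: (w>>0)&0x7fffff=0x3880df → $3703007

b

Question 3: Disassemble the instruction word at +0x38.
shr e, e

[38] 4e 40 00 00 → 0x4e400000
  top 6b → 0x13 → shr [RR]
  [25:23] rd=4 = e
  [22:20] rs=4 = e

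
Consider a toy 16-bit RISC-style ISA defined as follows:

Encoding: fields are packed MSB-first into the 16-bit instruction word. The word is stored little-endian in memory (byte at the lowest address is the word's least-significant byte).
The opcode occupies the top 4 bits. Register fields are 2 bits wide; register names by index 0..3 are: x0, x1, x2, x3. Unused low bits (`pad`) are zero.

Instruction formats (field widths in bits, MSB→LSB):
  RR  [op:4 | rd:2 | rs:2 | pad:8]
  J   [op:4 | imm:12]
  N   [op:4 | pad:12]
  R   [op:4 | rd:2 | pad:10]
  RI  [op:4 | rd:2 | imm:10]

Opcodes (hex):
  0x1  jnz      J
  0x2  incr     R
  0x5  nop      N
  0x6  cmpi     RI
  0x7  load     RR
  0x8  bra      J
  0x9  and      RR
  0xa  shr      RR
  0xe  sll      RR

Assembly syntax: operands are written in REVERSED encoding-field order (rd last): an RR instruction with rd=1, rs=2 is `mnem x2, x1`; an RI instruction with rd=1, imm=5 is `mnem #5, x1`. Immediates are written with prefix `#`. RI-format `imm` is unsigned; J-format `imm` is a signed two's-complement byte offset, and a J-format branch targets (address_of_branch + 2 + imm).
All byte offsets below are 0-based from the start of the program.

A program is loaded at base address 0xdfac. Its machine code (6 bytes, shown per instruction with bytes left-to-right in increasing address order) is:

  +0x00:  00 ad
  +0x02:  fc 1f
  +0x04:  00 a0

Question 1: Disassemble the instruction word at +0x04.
shr x0, x0

+0x04: 00 a0 ⇒ word 0xa000 (little)
  top 4b → 0xa → shr [RR]
  rd@[11:10]=0x0 ⇒ x0
  rs@[9:8]=0x0 ⇒ x0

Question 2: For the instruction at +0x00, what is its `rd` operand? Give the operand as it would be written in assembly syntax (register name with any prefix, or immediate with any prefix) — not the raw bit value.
@+00  little-endian(00 ad) = 0xad00
  top 4b → 0xa → shr [RR]
  rd: (w>>10)&0x3=0x3 → x3
  rs: (w>>8)&0x3=0x1 → x1

x3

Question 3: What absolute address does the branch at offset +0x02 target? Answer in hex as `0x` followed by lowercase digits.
0xdfac

off 0x02: read fc 1f as little → 0x1ffc
  op=0x1ffc>>12=0x1 ⇒ jnz (J)
  imm@[11:0]=0xffc (s12→-4) ⇒ #-4
  target = base 0xdfac + off 0x02 + 2 + imm -4 = 0xdfac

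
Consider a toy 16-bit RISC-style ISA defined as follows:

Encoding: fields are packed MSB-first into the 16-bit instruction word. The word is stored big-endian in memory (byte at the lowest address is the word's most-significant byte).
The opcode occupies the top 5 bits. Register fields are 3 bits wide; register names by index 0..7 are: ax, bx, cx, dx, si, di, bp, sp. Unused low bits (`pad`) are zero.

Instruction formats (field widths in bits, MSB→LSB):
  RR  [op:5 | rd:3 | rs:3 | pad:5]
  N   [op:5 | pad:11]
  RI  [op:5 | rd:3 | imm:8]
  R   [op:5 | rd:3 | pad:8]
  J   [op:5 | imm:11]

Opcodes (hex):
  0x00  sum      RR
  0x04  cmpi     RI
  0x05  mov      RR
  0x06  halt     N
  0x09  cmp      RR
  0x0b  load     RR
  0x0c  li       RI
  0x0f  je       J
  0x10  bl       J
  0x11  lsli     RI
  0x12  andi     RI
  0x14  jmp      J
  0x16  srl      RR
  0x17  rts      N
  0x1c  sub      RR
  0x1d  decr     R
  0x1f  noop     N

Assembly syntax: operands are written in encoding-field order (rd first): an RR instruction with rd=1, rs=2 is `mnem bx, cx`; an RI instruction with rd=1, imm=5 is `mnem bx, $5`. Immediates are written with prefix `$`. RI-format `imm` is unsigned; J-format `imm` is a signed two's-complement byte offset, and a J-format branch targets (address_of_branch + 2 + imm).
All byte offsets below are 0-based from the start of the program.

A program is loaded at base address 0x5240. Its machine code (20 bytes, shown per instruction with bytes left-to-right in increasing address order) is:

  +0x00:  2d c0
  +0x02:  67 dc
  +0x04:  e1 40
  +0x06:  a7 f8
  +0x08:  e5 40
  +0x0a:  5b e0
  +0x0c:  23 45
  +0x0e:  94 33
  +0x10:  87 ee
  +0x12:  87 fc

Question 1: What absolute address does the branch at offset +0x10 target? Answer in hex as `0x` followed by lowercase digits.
@+10  big-endian(87 ee) = 0x87ee
  op=0x87ee>>11=0x10 ⇒ bl (J)
  [10:0] imm=2030 (s11→-18) = $-18
  target = base 0x5240 + off 0x10 + 2 + imm -18 = 0x5240

0x5240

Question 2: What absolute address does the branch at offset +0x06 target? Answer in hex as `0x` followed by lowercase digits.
0x5240

[06] a7 f8 → 0xa7f8
  opcode bits[15:11]=0x14: jmp/J
  imm@[10:0]=0x7f8 (s11→-8) ⇒ $-8
  target = base 0x5240 + off 0x06 + 2 + imm -8 = 0x5240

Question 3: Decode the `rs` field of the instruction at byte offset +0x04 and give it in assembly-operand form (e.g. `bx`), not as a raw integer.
cx

off 0x04: read e1 40 as big → 0xe140
  opcode bits[15:11]=0x1c: sub/RR
  [10:8] rd=1 = bx
  [7:5] rs=2 = cx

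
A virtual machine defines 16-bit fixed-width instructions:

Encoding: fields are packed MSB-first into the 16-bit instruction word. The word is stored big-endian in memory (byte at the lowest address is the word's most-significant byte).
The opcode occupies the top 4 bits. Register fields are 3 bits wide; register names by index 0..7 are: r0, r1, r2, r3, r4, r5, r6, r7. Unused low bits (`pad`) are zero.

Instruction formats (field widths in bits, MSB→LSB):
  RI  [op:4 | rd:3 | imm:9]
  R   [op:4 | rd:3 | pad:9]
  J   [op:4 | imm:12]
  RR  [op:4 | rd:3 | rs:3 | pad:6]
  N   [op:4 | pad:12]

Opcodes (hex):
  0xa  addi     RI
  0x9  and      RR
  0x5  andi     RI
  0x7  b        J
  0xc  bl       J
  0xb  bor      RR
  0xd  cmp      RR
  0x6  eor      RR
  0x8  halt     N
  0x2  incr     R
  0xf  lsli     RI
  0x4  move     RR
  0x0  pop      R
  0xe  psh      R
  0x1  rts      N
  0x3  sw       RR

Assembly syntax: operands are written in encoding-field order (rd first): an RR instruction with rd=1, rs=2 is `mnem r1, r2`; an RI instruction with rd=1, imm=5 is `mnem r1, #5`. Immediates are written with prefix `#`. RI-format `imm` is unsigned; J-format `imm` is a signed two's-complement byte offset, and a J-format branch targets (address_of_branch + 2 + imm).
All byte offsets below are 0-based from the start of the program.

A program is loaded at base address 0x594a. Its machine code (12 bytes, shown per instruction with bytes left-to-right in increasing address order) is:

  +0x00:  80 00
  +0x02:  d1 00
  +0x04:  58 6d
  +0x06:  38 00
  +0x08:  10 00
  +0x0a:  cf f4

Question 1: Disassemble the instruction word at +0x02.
@+02  big-endian(d1 00) = 0xd100
  opcode bits[15:12]=0xd: cmp/RR
  [11:9] rd=0 = r0
  [8:6] rs=4 = r4

cmp r0, r4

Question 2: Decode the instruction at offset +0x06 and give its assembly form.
sw r4, r0

[06] 38 00 → 0x3800
  top 4b → 0x3 → sw [RR]
  rd: (w>>9)&0x7=0x4 → r4
  rs: (w>>6)&0x7=0x0 → r0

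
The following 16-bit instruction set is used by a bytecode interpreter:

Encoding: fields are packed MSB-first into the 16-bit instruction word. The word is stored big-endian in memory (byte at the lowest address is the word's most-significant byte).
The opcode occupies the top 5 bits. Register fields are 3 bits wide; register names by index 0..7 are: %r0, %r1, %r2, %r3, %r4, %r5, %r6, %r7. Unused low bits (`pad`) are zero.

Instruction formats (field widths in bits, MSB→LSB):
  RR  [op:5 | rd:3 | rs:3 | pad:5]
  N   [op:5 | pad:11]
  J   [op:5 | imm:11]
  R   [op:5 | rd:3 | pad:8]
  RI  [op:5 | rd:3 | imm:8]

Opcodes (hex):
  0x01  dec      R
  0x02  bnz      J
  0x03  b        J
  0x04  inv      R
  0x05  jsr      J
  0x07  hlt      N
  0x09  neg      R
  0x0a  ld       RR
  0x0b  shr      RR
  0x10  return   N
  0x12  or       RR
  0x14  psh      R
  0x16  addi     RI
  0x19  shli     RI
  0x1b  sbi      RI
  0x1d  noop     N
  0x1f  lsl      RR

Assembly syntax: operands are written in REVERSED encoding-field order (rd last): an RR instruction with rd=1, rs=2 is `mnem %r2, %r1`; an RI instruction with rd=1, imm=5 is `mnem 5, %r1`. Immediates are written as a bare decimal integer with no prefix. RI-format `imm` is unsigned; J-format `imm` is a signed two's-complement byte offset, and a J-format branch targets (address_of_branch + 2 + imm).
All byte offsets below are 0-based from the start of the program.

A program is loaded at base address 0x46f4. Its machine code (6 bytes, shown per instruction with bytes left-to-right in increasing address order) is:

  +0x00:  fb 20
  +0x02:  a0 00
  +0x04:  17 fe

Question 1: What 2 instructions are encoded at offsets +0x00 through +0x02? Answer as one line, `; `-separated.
off 0x00: read fb 20 as big → 0xfb20
  op=0xfb20>>11=0x1f ⇒ lsl (RR)
  rd: (w>>8)&0x7=0x3 → %r3
  rs: (w>>5)&0x7=0x1 → %r1
off 0x02: read a0 00 as big → 0xa000
  op=0xa000>>11=0x14 ⇒ psh (R)
  rd: (w>>8)&0x7=0x0 → %r0

lsl %r1, %r3; psh %r0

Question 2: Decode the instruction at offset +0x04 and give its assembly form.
+0x04: 17 fe ⇒ word 0x17fe (big)
  opcode bits[15:11]=0x2: bnz/J
  imm: (w>>0)&0x7ff=0x7fe (s11→-2) → -2

bnz -2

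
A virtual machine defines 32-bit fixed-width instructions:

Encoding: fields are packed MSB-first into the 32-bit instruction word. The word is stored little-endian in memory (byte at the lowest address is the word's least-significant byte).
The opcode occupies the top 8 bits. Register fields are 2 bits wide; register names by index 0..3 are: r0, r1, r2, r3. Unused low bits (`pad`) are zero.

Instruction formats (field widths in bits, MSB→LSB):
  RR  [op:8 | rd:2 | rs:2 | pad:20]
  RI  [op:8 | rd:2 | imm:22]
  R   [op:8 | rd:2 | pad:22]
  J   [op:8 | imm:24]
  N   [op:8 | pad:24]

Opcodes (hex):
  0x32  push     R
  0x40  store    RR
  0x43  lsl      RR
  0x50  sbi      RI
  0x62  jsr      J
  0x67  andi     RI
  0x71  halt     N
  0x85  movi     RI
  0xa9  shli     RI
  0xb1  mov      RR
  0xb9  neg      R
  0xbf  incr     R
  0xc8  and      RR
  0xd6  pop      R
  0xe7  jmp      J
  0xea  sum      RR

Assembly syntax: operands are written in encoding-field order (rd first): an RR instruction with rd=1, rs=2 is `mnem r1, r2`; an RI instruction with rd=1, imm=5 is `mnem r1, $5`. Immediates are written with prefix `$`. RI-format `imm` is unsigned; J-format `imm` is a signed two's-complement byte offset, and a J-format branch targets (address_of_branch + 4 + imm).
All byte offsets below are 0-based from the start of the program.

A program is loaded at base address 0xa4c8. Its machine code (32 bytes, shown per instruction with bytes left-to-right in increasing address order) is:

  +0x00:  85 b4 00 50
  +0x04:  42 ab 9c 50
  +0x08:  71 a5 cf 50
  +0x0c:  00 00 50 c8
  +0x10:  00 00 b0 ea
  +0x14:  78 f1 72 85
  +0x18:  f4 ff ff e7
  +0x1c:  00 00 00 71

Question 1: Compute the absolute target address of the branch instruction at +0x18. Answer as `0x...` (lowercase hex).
off 0x18: read f4 ff ff e7 as little → 0xe7fffff4
  top 8b → 0xe7 → jmp [J]
  imm@[23:0]=0xfffff4 (s24→-12) ⇒ $-12
  target = base 0xa4c8 + off 0x18 + 4 + imm -12 = 0xa4d8

0xa4d8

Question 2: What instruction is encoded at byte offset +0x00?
[00] 85 b4 00 50 → 0x5000b485
  op=0x5000b485>>24=0x50 ⇒ sbi (RI)
  [23:22] rd=0 = r0
  [21:0] imm=46213 = $46213

sbi r0, $46213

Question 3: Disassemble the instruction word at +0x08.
sbi r3, $1025393

+0x08: 71 a5 cf 50 ⇒ word 0x50cfa571 (little)
  op=0x50cfa571>>24=0x50 ⇒ sbi (RI)
  [23:22] rd=3 = r3
  [21:0] imm=1025393 = $1025393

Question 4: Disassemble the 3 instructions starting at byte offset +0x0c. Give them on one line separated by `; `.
[0c] 00 00 50 c8 → 0xc8500000
  opcode bits[31:24]=0xc8: and/RR
  rd: (w>>22)&0x3=0x1 → r1
  rs: (w>>20)&0x3=0x1 → r1
[10] 00 00 b0 ea → 0xeab00000
  opcode bits[31:24]=0xea: sum/RR
  rd: (w>>22)&0x3=0x2 → r2
  rs: (w>>20)&0x3=0x3 → r3
[14] 78 f1 72 85 → 0x8572f178
  opcode bits[31:24]=0x85: movi/RI
  rd: (w>>22)&0x3=0x1 → r1
  imm: (w>>0)&0x3fffff=0x32f178 → $3338616

and r1, r1; sum r2, r3; movi r1, $3338616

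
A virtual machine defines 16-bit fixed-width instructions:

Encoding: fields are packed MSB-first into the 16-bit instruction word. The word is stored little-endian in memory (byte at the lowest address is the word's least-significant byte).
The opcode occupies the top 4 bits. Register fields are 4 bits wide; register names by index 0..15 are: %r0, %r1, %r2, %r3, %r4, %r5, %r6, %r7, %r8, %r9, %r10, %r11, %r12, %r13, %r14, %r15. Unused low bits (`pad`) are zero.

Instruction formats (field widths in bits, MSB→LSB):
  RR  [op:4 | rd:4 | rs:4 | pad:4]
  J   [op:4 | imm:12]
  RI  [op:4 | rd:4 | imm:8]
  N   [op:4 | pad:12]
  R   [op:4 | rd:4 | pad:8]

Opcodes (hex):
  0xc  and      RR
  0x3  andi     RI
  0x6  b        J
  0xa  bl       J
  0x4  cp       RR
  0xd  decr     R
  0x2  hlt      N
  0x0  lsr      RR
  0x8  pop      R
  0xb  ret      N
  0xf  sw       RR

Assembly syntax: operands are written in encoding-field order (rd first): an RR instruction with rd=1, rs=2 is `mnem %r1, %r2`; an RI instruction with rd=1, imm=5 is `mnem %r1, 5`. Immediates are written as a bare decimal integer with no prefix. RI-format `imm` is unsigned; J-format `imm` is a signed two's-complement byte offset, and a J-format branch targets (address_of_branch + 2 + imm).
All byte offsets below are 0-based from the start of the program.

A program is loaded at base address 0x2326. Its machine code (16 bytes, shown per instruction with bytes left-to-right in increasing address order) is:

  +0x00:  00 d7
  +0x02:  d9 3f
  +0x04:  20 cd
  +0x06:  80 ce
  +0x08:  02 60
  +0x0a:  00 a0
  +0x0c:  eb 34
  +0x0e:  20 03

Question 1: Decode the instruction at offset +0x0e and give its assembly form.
[0e] 20 03 → 0x0320
  top 4b → 0x0 → lsr [RR]
  rd: (w>>8)&0xf=0x3 → %r3
  rs: (w>>4)&0xf=0x2 → %r2

lsr %r3, %r2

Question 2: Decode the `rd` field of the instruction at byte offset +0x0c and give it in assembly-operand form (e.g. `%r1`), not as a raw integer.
%r4

off 0x0c: read eb 34 as little → 0x34eb
  opcode bits[15:12]=0x3: andi/RI
  rd: (w>>8)&0xf=0x4 → %r4
  imm: (w>>0)&0xff=0xeb → 235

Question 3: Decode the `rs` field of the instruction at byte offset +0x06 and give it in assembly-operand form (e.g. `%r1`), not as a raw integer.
+0x06: 80 ce ⇒ word 0xce80 (little)
  opcode bits[15:12]=0xc: and/RR
  [11:8] rd=14 = %r14
  [7:4] rs=8 = %r8

%r8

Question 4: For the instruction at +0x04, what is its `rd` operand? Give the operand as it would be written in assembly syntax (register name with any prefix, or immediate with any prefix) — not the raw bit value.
+0x04: 20 cd ⇒ word 0xcd20 (little)
  top 4b → 0xc → and [RR]
  [11:8] rd=13 = %r13
  [7:4] rs=2 = %r2

%r13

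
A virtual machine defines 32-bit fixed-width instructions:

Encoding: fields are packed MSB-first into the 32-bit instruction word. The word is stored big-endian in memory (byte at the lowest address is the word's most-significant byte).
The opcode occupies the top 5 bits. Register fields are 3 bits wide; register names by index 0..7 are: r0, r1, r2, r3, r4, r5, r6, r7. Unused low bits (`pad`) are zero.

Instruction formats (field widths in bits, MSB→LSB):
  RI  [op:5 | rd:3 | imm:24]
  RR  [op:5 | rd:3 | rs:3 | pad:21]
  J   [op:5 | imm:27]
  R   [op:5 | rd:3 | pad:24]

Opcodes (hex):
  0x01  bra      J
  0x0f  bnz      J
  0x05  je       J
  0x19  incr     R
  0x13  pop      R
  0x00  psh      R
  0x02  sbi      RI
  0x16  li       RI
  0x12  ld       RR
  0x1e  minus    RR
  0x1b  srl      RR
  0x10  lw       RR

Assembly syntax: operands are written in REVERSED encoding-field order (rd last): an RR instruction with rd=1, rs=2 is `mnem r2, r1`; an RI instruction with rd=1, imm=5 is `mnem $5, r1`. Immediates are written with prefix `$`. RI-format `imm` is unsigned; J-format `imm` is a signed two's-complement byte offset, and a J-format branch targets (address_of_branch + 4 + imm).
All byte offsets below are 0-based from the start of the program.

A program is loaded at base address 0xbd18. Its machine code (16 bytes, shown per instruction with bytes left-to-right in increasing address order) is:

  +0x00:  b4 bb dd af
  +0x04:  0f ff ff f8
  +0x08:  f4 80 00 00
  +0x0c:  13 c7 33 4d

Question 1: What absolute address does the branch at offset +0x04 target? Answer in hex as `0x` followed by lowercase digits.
0xbd18

+0x04: 0f ff ff f8 ⇒ word 0x0ffffff8 (big)
  op=0x0ffffff8>>27=0x1 ⇒ bra (J)
  [26:0] imm=134217720 (s27→-8) = $-8
  target = base 0xbd18 + off 0x04 + 4 + imm -8 = 0xbd18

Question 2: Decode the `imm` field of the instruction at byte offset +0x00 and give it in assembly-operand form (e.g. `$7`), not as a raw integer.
+0x00: b4 bb dd af ⇒ word 0xb4bbddaf (big)
  top 5b → 0x16 → li [RI]
  rd@[26:24]=0x4 ⇒ r4
  imm@[23:0]=0xbbddaf ⇒ $12311983

$12311983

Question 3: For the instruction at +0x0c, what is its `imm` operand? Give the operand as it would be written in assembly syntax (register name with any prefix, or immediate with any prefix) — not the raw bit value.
$13054797

@+0c  big-endian(13 c7 33 4d) = 0x13c7334d
  opcode bits[31:27]=0x2: sbi/RI
  rd: (w>>24)&0x7=0x3 → r3
  imm: (w>>0)&0xffffff=0xc7334d → $13054797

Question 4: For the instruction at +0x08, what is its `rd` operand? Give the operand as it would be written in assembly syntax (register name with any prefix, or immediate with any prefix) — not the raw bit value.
[08] f4 80 00 00 → 0xf4800000
  op=0xf4800000>>27=0x1e ⇒ minus (RR)
  rd@[26:24]=0x4 ⇒ r4
  rs@[23:21]=0x4 ⇒ r4

r4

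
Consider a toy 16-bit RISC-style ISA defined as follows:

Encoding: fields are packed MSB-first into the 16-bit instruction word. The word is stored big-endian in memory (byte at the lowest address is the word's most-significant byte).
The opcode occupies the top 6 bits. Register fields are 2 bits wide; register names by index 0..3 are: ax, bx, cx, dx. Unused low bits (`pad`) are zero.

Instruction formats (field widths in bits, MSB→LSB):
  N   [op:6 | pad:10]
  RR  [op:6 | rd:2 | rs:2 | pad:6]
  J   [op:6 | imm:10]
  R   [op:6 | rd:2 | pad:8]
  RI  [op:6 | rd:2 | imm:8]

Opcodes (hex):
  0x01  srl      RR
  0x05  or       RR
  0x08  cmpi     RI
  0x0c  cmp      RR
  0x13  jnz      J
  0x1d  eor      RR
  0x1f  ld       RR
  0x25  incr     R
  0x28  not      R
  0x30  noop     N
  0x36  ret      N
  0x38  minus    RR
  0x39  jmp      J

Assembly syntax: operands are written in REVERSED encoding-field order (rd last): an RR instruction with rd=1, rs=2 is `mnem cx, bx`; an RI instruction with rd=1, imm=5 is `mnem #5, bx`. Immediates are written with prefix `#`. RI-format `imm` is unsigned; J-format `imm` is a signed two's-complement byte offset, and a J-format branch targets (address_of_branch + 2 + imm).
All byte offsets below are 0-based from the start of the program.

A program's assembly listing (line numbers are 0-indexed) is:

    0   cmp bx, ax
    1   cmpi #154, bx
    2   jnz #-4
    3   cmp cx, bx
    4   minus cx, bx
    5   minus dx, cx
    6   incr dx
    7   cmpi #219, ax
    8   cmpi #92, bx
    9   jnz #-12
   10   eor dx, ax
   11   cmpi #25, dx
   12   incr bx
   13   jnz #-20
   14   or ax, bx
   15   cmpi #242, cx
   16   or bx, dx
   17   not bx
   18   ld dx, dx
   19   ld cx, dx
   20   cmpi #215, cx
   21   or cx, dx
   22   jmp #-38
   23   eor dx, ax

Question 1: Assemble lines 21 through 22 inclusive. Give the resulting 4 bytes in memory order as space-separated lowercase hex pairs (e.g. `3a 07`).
line 21 (or): pack op=0x5:6|rd=3:2|rs=2:2|pad=0:6 = 0x1780; big→ 17 80
line 22 (jmp): pack op=0x39:6|imm=-38:10 = 0xe7da; big→ e7 da

17 80 e7 da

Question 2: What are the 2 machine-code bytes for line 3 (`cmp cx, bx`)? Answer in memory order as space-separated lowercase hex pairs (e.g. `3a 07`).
31 80

3. cmp fields op=0xc:6|rd=1:2|rs=2:2|pad=0:6 → word 3180h → 31 80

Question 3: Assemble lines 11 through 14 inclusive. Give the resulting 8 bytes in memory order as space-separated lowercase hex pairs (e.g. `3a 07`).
23 19 95 00 4f ec 15 00

L11: cmpi op=0x8:6|rd=3:2|imm=25:8 ⇒ 0x2319 ⇒ big 23 19
L12: incr op=0x25:6|rd=1:2|pad=0:8 ⇒ 0x9500 ⇒ big 95 00
L13: jnz op=0x13:6|imm=-20:10 ⇒ 0x4fec ⇒ big 4f ec
L14: or op=0x5:6|rd=1:2|rs=0:2|pad=0:6 ⇒ 0x1500 ⇒ big 15 00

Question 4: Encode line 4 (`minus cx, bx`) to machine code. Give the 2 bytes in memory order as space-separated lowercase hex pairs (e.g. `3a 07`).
e1 80

L4: minus op=0x38:6|rd=1:2|rs=2:2|pad=0:6 ⇒ 0xe180 ⇒ big e1 80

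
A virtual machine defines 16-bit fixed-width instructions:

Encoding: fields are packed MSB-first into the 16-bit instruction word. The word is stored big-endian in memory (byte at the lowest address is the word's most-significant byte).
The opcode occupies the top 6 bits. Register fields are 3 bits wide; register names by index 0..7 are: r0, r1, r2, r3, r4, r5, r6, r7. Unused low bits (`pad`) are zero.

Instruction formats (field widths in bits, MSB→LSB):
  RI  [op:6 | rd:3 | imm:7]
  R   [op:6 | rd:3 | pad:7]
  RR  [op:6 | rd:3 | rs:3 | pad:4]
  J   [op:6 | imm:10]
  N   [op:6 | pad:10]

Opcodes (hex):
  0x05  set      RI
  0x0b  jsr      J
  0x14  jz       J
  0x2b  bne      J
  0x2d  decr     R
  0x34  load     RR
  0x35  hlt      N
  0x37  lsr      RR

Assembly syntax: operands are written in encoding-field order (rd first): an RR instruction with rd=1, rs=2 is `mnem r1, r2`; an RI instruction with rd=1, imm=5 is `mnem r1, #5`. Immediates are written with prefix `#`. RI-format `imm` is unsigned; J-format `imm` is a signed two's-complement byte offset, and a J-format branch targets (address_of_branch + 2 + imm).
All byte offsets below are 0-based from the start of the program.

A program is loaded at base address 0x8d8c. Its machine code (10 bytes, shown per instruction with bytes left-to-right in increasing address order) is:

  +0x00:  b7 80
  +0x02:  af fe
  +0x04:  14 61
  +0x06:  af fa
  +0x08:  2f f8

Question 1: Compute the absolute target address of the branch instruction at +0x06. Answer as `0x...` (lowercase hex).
@+06  big-endian(af fa) = 0xaffa
  op=0xaffa>>10=0x2b ⇒ bne (J)
  imm@[9:0]=0x3fa (s10→-6) ⇒ #-6
  target = base 0x8d8c + off 0x06 + 2 + imm -6 = 0x8d8e

0x8d8e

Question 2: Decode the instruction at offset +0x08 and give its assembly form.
jsr #-8

+0x08: 2f f8 ⇒ word 0x2ff8 (big)
  opcode bits[15:10]=0xb: jsr/J
  imm: (w>>0)&0x3ff=0x3f8 (s10→-8) → #-8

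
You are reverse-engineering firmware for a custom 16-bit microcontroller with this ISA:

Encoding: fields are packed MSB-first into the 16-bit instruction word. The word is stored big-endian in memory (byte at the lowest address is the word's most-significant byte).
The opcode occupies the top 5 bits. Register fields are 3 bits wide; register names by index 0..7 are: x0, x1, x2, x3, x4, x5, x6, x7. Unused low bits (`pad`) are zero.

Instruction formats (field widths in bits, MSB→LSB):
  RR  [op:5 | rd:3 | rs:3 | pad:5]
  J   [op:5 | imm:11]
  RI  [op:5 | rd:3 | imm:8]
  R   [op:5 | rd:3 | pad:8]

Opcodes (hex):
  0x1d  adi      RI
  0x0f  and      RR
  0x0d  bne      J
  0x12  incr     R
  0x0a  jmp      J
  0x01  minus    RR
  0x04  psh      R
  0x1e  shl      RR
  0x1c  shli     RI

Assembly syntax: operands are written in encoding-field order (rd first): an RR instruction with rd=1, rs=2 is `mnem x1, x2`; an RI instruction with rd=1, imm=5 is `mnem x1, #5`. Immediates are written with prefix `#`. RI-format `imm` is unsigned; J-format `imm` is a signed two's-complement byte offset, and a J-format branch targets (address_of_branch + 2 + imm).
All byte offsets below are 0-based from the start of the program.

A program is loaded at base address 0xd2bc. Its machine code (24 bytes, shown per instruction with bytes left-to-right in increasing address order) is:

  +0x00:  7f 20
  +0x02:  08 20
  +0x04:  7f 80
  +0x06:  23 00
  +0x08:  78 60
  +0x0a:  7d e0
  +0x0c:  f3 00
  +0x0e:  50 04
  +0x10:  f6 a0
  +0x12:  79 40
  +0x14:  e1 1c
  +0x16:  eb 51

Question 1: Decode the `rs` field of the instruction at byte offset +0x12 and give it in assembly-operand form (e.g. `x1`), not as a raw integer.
[12] 79 40 → 0x7940
  top 5b → 0xf → and [RR]
  [10:8] rd=1 = x1
  [7:5] rs=2 = x2

x2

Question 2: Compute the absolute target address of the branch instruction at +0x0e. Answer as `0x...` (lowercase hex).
0xd2d0

[0e] 50 04 → 0x5004
  top 5b → 0xa → jmp [J]
  [10:0] imm=4 = #4
  target = base 0xd2bc + off 0x0e + 2 + imm 4 = 0xd2d0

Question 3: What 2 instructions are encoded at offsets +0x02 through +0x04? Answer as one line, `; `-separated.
minus x0, x1; and x7, x4

@+02  big-endian(08 20) = 0x0820
  top 5b → 0x1 → minus [RR]
  [10:8] rd=0 = x0
  [7:5] rs=1 = x1
@+04  big-endian(7f 80) = 0x7f80
  top 5b → 0xf → and [RR]
  [10:8] rd=7 = x7
  [7:5] rs=4 = x4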